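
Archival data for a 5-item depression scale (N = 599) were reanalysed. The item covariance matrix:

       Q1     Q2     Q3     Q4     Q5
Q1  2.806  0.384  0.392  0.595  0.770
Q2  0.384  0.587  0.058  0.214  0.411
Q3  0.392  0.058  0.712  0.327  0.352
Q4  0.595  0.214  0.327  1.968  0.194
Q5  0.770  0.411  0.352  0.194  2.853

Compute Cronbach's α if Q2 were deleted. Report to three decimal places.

Remaining items: Q1, Q3, Q4, Q5 (k = 4).
ΣVar(i) = 2.806 + 0.712 + 1.968 + 2.853 = 8.339
total variance = 8.339 + 2 × 2.630 = 13.599
α (item deleted) = (4/3)·(1 − 8.339/13.599) = 0.516

Cronbach's α = 0.516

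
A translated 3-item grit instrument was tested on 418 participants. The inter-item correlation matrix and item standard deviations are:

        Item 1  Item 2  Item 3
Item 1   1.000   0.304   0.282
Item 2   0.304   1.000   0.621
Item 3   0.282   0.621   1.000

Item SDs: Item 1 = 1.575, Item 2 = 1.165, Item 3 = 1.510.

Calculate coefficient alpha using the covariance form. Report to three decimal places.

coefficient alpha = 0.647

Σσ²ᵢ = 1.575² + 1.165² + 1.510² = 6.1180
Covariances σ_ij = r_ij · s_i · s_j:
  σ(Item 1,Item 2) = 0.304 × 1.575 × 1.165 = 0.5578
  σ(Item 1,Item 3) = 0.282 × 1.575 × 1.510 = 0.6707
  σ(Item 2,Item 3) = 0.621 × 1.165 × 1.510 = 1.0924
σ²_T = Σσ²ᵢ + 2·Σσ_ij = 6.1180 + 2 × 2.3209 = 10.7598
α = (3/2)·(1 − 6.1180/10.7598) = 0.647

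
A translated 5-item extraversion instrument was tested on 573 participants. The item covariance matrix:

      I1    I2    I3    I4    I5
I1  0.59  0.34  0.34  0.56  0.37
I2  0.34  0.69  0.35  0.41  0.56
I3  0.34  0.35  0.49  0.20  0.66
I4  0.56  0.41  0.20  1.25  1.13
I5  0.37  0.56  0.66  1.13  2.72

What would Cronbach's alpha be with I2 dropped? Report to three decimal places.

Remaining items: I1, I3, I4, I5 (k = 4).
sum of item variances = 0.59 + 0.49 + 1.25 + 2.72 = 5.05
Var(T) = 5.05 + 2 × 3.26 = 11.57
α (item deleted) = (4/3)·(1 − 5.05/11.57) = 0.751

Cronbach's alpha = 0.751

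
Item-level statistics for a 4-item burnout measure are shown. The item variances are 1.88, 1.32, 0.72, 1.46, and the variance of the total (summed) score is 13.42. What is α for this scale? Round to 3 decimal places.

sum of item variances = 1.88 + 1.32 + 0.72 + 1.46 = 5.38
α = (k/(k−1))·(1 − sum of item variances/total variance) = (4/3)·(1 − 5.38/13.42) = 0.799

α = 0.799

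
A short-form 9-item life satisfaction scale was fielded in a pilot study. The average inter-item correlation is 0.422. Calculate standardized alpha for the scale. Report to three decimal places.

standardized alpha = 0.868

Standardized α = k·r̄ / (1 + (k−1)·r̄) = 9 × 0.422 / (1 + 8 × 0.422)
  = 3.7980 / 4.3760 = 0.868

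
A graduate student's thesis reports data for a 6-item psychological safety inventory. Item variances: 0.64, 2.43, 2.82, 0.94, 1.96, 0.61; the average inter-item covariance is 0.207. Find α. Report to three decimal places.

ΣVar(i) = 0.64 + 2.43 + 2.82 + 0.94 + 1.96 + 0.61 = 9.40
Sum of the 15 distinct covariances = 15 × 0.207 = 3.105
total variance = ΣVar(i) + 2·Σcov = 9.40 + 2 × 3.105 = 15.610
α = (6/5)·(1 − 9.40/15.610) = 0.477

α = 0.477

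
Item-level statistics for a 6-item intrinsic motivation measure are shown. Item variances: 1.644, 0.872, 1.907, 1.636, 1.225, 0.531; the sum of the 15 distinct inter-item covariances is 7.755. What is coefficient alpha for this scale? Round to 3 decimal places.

α = 0.798

sum of item variances = 1.644 + 0.872 + 1.907 + 1.636 + 1.225 + 0.531 = 7.815
Sum of distinct covariances = 7.755
σ²_total = sum of item variances + 2·Σcov = 7.815 + 2 × 7.755 = 23.325
α = (6/5)·(1 − 7.815/23.325) = 0.798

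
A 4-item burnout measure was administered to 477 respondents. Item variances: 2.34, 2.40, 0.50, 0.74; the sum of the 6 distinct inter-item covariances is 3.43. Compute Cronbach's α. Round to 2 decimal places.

sum of item variances = 2.34 + 2.40 + 0.50 + 0.74 = 5.98
Sum of distinct covariances = 3.43
Var(T) = sum of item variances + 2·Σcov = 5.98 + 2 × 3.43 = 12.84
α = (4/3)·(1 − 5.98/12.84) = 0.71

α = 0.71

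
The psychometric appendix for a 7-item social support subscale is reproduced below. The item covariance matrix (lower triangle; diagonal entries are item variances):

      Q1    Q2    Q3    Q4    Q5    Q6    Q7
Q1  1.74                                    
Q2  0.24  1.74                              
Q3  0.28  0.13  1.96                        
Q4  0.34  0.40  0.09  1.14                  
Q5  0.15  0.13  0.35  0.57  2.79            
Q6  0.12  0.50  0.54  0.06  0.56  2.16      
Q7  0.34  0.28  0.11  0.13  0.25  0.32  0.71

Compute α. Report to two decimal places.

α = 0.57

Σσ²ᵢ = 1.74 + 1.74 + 1.96 + 1.14 + 2.79 + 2.16 + 0.71 = 12.24
Σ_{i<j} σ_ij = 5.89
total variance = 12.24 + 2 × 5.89 = 24.02
α = (k/(k−1))·(1 − Σσ²ᵢ/total variance) = (7/6)·(1 − 12.24/24.02) = 0.57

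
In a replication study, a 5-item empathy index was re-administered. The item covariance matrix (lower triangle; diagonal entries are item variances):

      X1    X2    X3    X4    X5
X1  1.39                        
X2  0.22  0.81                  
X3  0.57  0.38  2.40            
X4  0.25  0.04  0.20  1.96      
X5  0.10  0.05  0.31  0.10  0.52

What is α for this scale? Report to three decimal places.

Σσᵢ² = 1.39 + 0.81 + 2.40 + 1.96 + 0.52 = 7.08
Sum of the distinct covariances = 2.22
σ²_T = 7.08 + 2 × 2.22 = 11.52
α = (k/(k−1))·(1 − Σσᵢ²/σ²_T) = (5/4)·(1 − 7.08/11.52) = 0.482

α = 0.482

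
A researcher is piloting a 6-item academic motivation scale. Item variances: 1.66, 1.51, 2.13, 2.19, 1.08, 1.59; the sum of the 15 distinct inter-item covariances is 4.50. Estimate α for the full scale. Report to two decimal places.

α = 0.56

Σσᵢ² = 1.66 + 1.51 + 2.13 + 2.19 + 1.08 + 1.59 = 10.16
Sum of distinct covariances = 4.50
σ²_total = Σσᵢ² + 2·Σcov = 10.16 + 2 × 4.50 = 19.16
α = (6/5)·(1 − 10.16/19.16) = 0.56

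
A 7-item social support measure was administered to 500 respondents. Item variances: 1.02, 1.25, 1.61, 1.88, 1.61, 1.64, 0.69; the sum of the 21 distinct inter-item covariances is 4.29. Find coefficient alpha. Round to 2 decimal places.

Σσ²ᵢ = 1.02 + 1.25 + 1.61 + 1.88 + 1.61 + 1.64 + 0.69 = 9.70
Sum of distinct covariances = 4.29
σ²_T = Σσ²ᵢ + 2·Σcov = 9.70 + 2 × 4.29 = 18.28
α = (7/6)·(1 − 9.70/18.28) = 0.55

α = 0.55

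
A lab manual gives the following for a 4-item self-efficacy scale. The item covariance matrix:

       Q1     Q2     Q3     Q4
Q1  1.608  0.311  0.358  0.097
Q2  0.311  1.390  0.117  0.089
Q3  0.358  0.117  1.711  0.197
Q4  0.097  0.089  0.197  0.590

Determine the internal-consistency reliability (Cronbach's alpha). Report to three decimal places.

Cronbach's alpha = 0.408

sum of item variances = 1.608 + 1.390 + 1.711 + 0.590 = 5.299
Σ_{i<j} σ_ij = 1.169
Var(T) = 5.299 + 2 × 1.169 = 7.637
α = (k/(k−1))·(1 − sum of item variances/Var(T)) = (4/3)·(1 − 5.299/7.637) = 0.408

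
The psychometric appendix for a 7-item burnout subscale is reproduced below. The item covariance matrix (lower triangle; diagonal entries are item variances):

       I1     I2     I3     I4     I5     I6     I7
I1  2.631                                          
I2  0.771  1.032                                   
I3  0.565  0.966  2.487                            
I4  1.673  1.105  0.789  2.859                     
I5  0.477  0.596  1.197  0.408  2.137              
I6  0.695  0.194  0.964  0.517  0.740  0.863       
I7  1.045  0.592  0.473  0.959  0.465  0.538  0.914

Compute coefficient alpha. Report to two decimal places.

sum of item variances = 2.631 + 1.032 + 2.487 + 2.859 + 2.137 + 0.863 + 0.914 = 12.923
Sum of off-diagonal covariances = 15.729
total variance = 12.923 + 2 × 15.729 = 44.381
α = (k/(k−1))·(1 − sum of item variances/total variance) = (7/6)·(1 − 12.923/44.381) = 0.83

coefficient alpha = 0.83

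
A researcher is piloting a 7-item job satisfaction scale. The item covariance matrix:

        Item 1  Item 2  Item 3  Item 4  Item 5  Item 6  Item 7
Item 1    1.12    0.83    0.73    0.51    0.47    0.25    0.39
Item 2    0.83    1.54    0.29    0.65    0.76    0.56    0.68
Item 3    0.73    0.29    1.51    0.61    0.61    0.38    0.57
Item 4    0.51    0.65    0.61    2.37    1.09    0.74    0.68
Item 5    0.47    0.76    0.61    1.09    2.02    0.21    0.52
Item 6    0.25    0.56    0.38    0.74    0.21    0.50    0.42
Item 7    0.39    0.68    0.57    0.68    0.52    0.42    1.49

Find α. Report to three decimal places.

Σσ²ᵢ = 1.12 + 1.54 + 1.51 + 2.37 + 2.02 + 0.50 + 1.49 = 10.55
Σ_{i<j} σ_ij = 11.95
σ²_total = 10.55 + 2 × 11.95 = 34.45
α = (k/(k−1))·(1 − Σσ²ᵢ/σ²_total) = (7/6)·(1 − 10.55/34.45) = 0.809

α = 0.809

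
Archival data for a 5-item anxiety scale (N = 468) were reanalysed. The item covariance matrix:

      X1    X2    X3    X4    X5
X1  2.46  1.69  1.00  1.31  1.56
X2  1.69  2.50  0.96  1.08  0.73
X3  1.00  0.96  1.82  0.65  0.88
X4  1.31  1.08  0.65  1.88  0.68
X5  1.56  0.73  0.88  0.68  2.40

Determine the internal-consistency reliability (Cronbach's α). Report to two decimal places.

sum of item variances = 2.46 + 2.50 + 1.82 + 1.88 + 2.40 = 11.06
Sum of off-diagonal covariances = 10.54
σ²_total = 11.06 + 2 × 10.54 = 32.14
α = (k/(k−1))·(1 − sum of item variances/σ²_total) = (5/4)·(1 − 11.06/32.14) = 0.82

Cronbach's α = 0.82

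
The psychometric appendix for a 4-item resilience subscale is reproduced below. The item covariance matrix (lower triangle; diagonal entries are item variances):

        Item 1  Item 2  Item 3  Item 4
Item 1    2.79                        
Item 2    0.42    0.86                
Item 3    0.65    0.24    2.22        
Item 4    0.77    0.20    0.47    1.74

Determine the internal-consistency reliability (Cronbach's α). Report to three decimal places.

sum of item variances = 2.79 + 0.86 + 2.22 + 1.74 = 7.61
Σ_{i<j} σ_ij = 2.75
σ²_T = 7.61 + 2 × 2.75 = 13.11
α = (k/(k−1))·(1 − sum of item variances/σ²_T) = (4/3)·(1 − 7.61/13.11) = 0.559

Cronbach's α = 0.559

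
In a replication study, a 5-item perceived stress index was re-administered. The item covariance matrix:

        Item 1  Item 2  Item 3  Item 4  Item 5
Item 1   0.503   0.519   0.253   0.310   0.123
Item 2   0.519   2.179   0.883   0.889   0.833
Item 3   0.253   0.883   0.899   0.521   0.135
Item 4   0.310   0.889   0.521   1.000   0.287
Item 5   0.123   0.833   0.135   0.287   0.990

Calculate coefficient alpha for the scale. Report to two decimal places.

ΣVar(i) = 0.503 + 2.179 + 0.899 + 1.000 + 0.990 = 5.571
Σ_{i<j} σ_ij = 4.753
total variance = 5.571 + 2 × 4.753 = 15.077
α = (k/(k−1))·(1 − ΣVar(i)/total variance) = (5/4)·(1 − 5.571/15.077) = 0.79

coefficient alpha = 0.79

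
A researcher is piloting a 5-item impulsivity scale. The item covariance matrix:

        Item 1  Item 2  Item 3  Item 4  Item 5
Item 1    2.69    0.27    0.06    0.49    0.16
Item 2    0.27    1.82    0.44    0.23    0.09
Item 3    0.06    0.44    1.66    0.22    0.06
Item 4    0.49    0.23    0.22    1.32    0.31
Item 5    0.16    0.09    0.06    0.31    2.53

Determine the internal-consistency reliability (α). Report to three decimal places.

α = 0.397

Σσᵢ² = 2.69 + 1.82 + 1.66 + 1.32 + 2.53 = 10.02
Σ_{i<j} σ_ij = 2.33
σ²_total = 10.02 + 2 × 2.33 = 14.68
α = (k/(k−1))·(1 − Σσᵢ²/σ²_total) = (5/4)·(1 − 10.02/14.68) = 0.397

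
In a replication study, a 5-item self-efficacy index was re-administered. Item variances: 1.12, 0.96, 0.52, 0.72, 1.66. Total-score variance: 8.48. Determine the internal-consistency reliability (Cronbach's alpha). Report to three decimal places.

Σσ²ᵢ = 1.12 + 0.96 + 0.52 + 0.72 + 1.66 = 4.98
α = (k/(k−1))·(1 − Σσ²ᵢ/total variance) = (5/4)·(1 − 4.98/8.48) = 0.516

Cronbach's alpha = 0.516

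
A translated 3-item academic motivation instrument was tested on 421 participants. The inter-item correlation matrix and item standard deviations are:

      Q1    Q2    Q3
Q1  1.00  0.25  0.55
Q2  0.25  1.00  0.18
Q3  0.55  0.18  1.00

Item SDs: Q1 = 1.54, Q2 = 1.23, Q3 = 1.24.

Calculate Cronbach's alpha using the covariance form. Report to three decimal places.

Cronbach's alpha = 0.598

Σσ²ᵢ = 1.54² + 1.23² + 1.24² = 5.4221
Covariances σ_ij = r_ij · s_i · s_j:
  σ(Q1,Q2) = 0.25 × 1.54 × 1.23 = 0.4736
  σ(Q1,Q3) = 0.55 × 1.54 × 1.24 = 1.0503
  σ(Q2,Q3) = 0.18 × 1.23 × 1.24 = 0.2745
σ²_T = Σσ²ᵢ + 2·Σσ_ij = 5.4221 + 2 × 1.7984 = 9.0189
α = (3/2)·(1 − 5.4221/9.0189) = 0.598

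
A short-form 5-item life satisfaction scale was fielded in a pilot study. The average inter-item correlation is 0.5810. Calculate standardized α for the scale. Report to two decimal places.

standardized α = 0.87

Standardized α = k·r̄ / (1 + (k−1)·r̄) = 5 × 0.5810 / (1 + 4 × 0.5810)
  = 2.9050 / 3.3240 = 0.87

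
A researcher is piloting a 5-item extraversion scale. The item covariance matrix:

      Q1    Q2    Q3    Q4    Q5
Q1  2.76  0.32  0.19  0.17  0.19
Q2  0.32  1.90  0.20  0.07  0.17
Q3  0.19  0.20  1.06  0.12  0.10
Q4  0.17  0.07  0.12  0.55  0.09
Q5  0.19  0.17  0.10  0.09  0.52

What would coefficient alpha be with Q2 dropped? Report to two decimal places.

Remaining items: Q1, Q3, Q4, Q5 (k = 4).
Σσᵢ² = 2.76 + 1.06 + 0.55 + 0.52 = 4.89
σ²_total = 4.89 + 2 × 0.86 = 6.61
α (item deleted) = (4/3)·(1 − 4.89/6.61) = 0.35

α = 0.35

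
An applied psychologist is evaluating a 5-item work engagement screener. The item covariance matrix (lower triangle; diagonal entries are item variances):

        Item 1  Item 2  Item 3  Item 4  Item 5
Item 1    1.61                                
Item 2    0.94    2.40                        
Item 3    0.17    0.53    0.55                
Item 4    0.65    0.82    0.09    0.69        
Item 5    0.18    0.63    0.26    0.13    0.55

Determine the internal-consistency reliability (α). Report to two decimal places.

Σσ²ᵢ = 1.61 + 2.40 + 0.55 + 0.69 + 0.55 = 5.80
Σ_{i<j} σ_ij = 4.40
Var(T) = 5.80 + 2 × 4.40 = 14.60
α = (k/(k−1))·(1 − Σσ²ᵢ/Var(T)) = (5/4)·(1 − 5.80/14.60) = 0.75

α = 0.75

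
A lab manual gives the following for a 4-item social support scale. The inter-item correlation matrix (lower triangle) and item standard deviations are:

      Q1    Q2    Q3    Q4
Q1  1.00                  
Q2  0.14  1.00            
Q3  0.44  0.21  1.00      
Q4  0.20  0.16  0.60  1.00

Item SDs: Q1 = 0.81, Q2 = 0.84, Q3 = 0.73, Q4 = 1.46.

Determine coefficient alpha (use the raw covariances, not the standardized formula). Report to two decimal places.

α = 0.58

Σσ²ᵢ = 0.81² + 0.84² + 0.73² + 1.46² = 4.0262
Covariances σ_ij = r_ij · s_i · s_j:
  σ(Q1,Q2) = 0.14 × 0.81 × 0.84 = 0.0953
  σ(Q1,Q3) = 0.44 × 0.81 × 0.73 = 0.2602
  σ(Q1,Q4) = 0.20 × 0.81 × 1.46 = 0.2365
  σ(Q2,Q3) = 0.21 × 0.84 × 0.73 = 0.1288
  σ(Q2,Q4) = 0.16 × 0.84 × 1.46 = 0.1962
  σ(Q3,Q4) = 0.60 × 0.73 × 1.46 = 0.6395
σ²_T = Σσ²ᵢ + 2·Σσ_ij = 4.0262 + 2 × 1.5565 = 7.1392
α = (4/3)·(1 − 4.0262/7.1392) = 0.58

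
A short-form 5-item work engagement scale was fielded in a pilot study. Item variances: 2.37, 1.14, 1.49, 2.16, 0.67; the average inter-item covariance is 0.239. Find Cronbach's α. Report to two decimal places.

α = 0.47

Σσᵢ² = 2.37 + 1.14 + 1.49 + 2.16 + 0.67 = 7.83
Sum of the 10 distinct covariances = 10 × 0.239 = 2.390
Var(T) = Σσᵢ² + 2·Σcov = 7.83 + 2 × 2.390 = 12.610
α = (5/4)·(1 − 7.83/12.610) = 0.47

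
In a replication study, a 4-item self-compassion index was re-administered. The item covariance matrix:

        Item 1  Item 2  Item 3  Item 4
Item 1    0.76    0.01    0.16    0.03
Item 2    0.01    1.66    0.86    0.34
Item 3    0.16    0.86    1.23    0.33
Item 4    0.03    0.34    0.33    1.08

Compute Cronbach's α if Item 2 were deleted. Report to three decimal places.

Remaining items: Item 1, Item 3, Item 4 (k = 3).
sum of item variances = 0.76 + 1.23 + 1.08 = 3.07
σ²_total = 3.07 + 2 × 0.52 = 4.11
α (item deleted) = (3/2)·(1 − 3.07/4.11) = 0.380

Cronbach's α = 0.380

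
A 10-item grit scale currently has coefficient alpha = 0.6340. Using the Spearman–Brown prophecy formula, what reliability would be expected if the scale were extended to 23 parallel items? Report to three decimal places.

predicted reliability = 0.799

Length factor m = 23/10 = 2.3000
α' = m·α / (1 + (m−1)·α)
   = 23/10 × 0.6340 / (1 + (23/10 − 1) × 0.6340)
   = 1.4582 / 1.8242 = 0.799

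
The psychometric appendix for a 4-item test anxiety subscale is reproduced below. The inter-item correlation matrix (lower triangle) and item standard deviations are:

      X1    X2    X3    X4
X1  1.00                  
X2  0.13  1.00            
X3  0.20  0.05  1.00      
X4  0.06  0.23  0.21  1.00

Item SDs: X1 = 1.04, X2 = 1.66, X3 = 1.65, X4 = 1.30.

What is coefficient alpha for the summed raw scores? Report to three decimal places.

Σσ²ᵢ = 1.04² + 1.66² + 1.65² + 1.30² = 8.2497
Covariances σ_ij = r_ij · s_i · s_j:
  σ(X1,X2) = 0.13 × 1.04 × 1.66 = 0.2244
  σ(X1,X3) = 0.20 × 1.04 × 1.65 = 0.3432
  σ(X1,X4) = 0.06 × 1.04 × 1.30 = 0.0811
  σ(X2,X3) = 0.05 × 1.66 × 1.65 = 0.1369
  σ(X2,X4) = 0.23 × 1.66 × 1.30 = 0.4963
  σ(X3,X4) = 0.21 × 1.65 × 1.30 = 0.4504
σ²_T = Σσ²ᵢ + 2·Σσ_ij = 8.2497 + 2 × 1.7323 = 11.7143
α = (4/3)·(1 − 8.2497/11.7143) = 0.394

coefficient alpha = 0.394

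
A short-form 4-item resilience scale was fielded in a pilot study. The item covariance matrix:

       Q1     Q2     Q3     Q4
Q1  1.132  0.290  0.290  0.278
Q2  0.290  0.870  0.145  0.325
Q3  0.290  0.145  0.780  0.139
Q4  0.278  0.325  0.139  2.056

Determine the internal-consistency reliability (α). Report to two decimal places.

sum of item variances = 1.132 + 0.870 + 0.780 + 2.056 = 4.838
Σ_{i<j} σ_ij = 1.467
Var(T) = 4.838 + 2 × 1.467 = 7.772
α = (k/(k−1))·(1 − sum of item variances/Var(T)) = (4/3)·(1 − 4.838/7.772) = 0.50

α = 0.50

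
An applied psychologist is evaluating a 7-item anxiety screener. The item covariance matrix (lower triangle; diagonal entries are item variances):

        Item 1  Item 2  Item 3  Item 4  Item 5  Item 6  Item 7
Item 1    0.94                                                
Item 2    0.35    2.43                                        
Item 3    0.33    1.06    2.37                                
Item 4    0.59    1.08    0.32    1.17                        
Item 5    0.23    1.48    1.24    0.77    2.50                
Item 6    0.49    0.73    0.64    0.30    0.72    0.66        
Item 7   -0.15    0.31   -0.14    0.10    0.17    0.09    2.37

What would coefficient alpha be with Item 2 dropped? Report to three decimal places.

coefficient alpha = 0.639

Remaining items: Item 1, Item 3, Item 4, Item 5, Item 6, Item 7 (k = 6).
Σσ²ᵢ = 0.94 + 2.37 + 1.17 + 2.50 + 0.66 + 2.37 = 10.01
σ²_T = 10.01 + 2 × 5.70 = 21.41
α (item deleted) = (6/5)·(1 − 10.01/21.41) = 0.639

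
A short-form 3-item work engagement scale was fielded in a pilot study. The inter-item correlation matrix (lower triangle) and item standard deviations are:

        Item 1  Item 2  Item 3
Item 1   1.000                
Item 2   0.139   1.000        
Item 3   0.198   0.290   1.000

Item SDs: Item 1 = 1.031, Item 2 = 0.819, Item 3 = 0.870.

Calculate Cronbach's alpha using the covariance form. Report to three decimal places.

Σσ²ᵢ = 1.031² + 0.819² + 0.870² = 2.4906
Covariances σ_ij = r_ij · s_i · s_j:
  σ(Item 1,Item 2) = 0.139 × 1.031 × 0.819 = 0.1174
  σ(Item 1,Item 3) = 0.198 × 1.031 × 0.870 = 0.1776
  σ(Item 2,Item 3) = 0.290 × 0.819 × 0.870 = 0.2066
σ²_T = Σσ²ᵢ + 2·Σσ_ij = 2.4906 + 2 × 0.5016 = 3.4938
α = (3/2)·(1 − 2.4906/3.4938) = 0.431

α = 0.431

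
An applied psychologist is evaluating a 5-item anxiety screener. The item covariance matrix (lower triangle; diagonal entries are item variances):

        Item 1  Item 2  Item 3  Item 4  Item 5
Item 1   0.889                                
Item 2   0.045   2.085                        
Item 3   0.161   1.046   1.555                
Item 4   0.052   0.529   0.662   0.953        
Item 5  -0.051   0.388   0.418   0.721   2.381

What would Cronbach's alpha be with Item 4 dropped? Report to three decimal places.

Remaining items: Item 1, Item 2, Item 3, Item 5 (k = 4).
Σσ²ᵢ = 0.889 + 2.085 + 1.555 + 2.381 = 6.910
σ²_total = 6.910 + 2 × 2.007 = 10.924
α (item deleted) = (4/3)·(1 − 6.910/10.924) = 0.490

α = 0.490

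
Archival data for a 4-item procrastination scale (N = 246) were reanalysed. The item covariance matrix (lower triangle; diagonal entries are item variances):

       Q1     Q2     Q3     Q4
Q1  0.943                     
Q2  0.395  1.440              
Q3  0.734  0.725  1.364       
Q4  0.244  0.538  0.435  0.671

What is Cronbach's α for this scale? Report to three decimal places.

sum of item variances = 0.943 + 1.440 + 1.364 + 0.671 = 4.418
Sum of the distinct covariances = 3.071
Var(T) = 4.418 + 2 × 3.071 = 10.560
α = (k/(k−1))·(1 − sum of item variances/Var(T)) = (4/3)·(1 − 4.418/10.560) = 0.776

Cronbach's α = 0.776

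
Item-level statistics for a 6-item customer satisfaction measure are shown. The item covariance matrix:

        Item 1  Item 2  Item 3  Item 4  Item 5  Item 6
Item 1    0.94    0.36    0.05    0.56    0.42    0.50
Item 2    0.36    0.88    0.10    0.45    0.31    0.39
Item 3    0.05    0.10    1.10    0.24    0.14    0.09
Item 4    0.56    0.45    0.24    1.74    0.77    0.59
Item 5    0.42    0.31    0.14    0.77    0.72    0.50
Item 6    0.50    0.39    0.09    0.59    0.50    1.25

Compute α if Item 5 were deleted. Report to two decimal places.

α = 0.66

Remaining items: Item 1, Item 2, Item 3, Item 4, Item 6 (k = 5).
sum of item variances = 0.94 + 0.88 + 1.10 + 1.74 + 1.25 = 5.91
Var(T) = 5.91 + 2 × 3.33 = 12.57
α (item deleted) = (5/4)·(1 − 5.91/12.57) = 0.66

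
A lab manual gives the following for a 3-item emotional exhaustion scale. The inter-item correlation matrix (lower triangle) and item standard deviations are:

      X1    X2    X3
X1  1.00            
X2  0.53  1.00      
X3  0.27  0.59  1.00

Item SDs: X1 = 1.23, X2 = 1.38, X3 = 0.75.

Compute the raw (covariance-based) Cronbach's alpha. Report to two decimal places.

Cronbach's alpha = 0.70

Σσ²ᵢ = 1.23² + 1.38² + 0.75² = 3.9798
Covariances σ_ij = r_ij · s_i · s_j:
  σ(X1,X2) = 0.53 × 1.23 × 1.38 = 0.8996
  σ(X1,X3) = 0.27 × 1.23 × 0.75 = 0.2491
  σ(X2,X3) = 0.59 × 1.38 × 0.75 = 0.6106
σ²_T = Σσ²ᵢ + 2·Σσ_ij = 3.9798 + 2 × 1.7593 = 7.4984
α = (3/2)·(1 − 3.9798/7.4984) = 0.70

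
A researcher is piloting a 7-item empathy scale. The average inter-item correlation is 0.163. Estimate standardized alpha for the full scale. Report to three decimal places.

α = 0.577

Standardized α = k·r̄ / (1 + (k−1)·r̄) = 7 × 0.163 / (1 + 6 × 0.163)
  = 1.1410 / 1.9780 = 0.577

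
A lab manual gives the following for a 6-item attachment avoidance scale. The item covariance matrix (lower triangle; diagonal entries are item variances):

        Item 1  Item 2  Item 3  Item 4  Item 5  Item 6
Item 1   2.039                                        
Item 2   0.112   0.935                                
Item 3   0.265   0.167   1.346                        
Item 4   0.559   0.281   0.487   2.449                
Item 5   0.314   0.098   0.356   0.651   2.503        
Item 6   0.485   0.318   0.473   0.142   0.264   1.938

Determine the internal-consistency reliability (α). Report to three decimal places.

sum of item variances = 2.039 + 0.935 + 1.346 + 2.449 + 2.503 + 1.938 = 11.210
Sum of off-diagonal covariances = 4.972
Var(T) = 11.210 + 2 × 4.972 = 21.154
α = (k/(k−1))·(1 − sum of item variances/Var(T)) = (6/5)·(1 − 11.210/21.154) = 0.564

α = 0.564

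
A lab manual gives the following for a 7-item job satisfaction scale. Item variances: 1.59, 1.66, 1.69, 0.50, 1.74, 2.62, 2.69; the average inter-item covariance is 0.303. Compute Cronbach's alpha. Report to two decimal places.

sum of item variances = 1.59 + 1.66 + 1.69 + 0.50 + 1.74 + 2.62 + 2.69 = 12.49
Sum of the 21 distinct covariances = 21 × 0.303 = 6.363
σ²_total = sum of item variances + 2·Σcov = 12.49 + 2 × 6.363 = 25.216
α = (7/6)·(1 − 12.49/25.216) = 0.59

α = 0.59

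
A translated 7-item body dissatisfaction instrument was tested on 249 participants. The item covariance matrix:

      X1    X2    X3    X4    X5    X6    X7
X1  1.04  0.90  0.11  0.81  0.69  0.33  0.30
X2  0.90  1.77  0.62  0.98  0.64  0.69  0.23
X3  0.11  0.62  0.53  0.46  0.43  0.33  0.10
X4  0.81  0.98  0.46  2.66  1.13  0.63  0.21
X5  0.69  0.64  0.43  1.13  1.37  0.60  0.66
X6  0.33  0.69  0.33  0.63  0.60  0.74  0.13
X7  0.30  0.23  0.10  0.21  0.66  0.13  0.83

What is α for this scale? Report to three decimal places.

sum of item variances = 1.04 + 1.77 + 0.53 + 2.66 + 1.37 + 0.74 + 0.83 = 8.94
Sum of off-diagonal covariances = 10.98
total variance = 8.94 + 2 × 10.98 = 30.90
α = (k/(k−1))·(1 − sum of item variances/total variance) = (7/6)·(1 − 8.94/30.90) = 0.829

α = 0.829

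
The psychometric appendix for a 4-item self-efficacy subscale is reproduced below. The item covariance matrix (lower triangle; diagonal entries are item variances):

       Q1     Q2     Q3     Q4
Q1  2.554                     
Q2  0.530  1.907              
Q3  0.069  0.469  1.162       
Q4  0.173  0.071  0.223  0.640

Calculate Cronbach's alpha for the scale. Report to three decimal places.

α = 0.439

Σσᵢ² = 2.554 + 1.907 + 1.162 + 0.640 = 6.263
Σ_{i<j} σ_ij = 1.535
Var(T) = 6.263 + 2 × 1.535 = 9.333
α = (k/(k−1))·(1 − Σσᵢ²/Var(T)) = (4/3)·(1 − 6.263/9.333) = 0.439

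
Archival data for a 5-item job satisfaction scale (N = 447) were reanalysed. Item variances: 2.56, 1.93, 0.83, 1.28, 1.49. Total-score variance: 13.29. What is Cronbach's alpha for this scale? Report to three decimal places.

ΣVar(i) = 2.56 + 1.93 + 0.83 + 1.28 + 1.49 = 8.09
α = (k/(k−1))·(1 − ΣVar(i)/σ²_T) = (5/4)·(1 − 8.09/13.29) = 0.489

α = 0.489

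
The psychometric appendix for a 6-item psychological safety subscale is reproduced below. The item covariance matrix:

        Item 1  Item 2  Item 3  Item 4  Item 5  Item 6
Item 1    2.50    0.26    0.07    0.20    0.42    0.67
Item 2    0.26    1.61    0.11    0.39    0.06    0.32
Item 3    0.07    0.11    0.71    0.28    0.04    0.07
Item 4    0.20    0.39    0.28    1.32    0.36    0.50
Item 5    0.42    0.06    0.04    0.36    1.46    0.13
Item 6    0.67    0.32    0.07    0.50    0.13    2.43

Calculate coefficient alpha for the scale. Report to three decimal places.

α = 0.523

Σσ²ᵢ = 2.50 + 1.61 + 0.71 + 1.32 + 1.46 + 2.43 = 10.03
Sum of the distinct covariances = 3.88
Var(T) = 10.03 + 2 × 3.88 = 17.79
α = (k/(k−1))·(1 − Σσ²ᵢ/Var(T)) = (6/5)·(1 − 10.03/17.79) = 0.523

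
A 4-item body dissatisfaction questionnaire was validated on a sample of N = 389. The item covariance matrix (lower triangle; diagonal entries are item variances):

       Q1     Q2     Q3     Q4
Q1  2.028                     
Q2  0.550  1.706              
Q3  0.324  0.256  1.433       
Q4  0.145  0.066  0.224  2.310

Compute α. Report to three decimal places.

α = 0.393

Σσᵢ² = 2.028 + 1.706 + 1.433 + 2.310 = 7.477
Sum of the distinct covariances = 1.565
σ²_total = 7.477 + 2 × 1.565 = 10.607
α = (k/(k−1))·(1 − Σσᵢ²/σ²_total) = (4/3)·(1 − 7.477/10.607) = 0.393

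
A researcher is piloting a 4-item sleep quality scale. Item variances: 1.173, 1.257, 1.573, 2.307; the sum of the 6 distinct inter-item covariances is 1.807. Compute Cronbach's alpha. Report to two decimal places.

Σσᵢ² = 1.173 + 1.257 + 1.573 + 2.307 = 6.310
Sum of distinct covariances = 1.807
σ²_T = Σσᵢ² + 2·Σcov = 6.310 + 2 × 1.807 = 9.924
α = (4/3)·(1 − 6.310/9.924) = 0.49

α = 0.49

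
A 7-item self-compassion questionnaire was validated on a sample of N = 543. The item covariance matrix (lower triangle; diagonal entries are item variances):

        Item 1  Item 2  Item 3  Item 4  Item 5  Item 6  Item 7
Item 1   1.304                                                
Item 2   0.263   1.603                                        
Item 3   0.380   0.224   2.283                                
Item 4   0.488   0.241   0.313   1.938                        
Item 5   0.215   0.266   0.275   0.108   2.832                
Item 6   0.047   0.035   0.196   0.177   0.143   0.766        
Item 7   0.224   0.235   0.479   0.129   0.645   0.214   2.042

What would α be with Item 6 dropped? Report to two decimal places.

α = 0.51

Remaining items: Item 1, Item 2, Item 3, Item 4, Item 5, Item 7 (k = 6).
Σσ²ᵢ = 1.304 + 1.603 + 2.283 + 1.938 + 2.832 + 2.042 = 12.002
Var(T) = 12.002 + 2 × 4.485 = 20.972
α (item deleted) = (6/5)·(1 − 12.002/20.972) = 0.51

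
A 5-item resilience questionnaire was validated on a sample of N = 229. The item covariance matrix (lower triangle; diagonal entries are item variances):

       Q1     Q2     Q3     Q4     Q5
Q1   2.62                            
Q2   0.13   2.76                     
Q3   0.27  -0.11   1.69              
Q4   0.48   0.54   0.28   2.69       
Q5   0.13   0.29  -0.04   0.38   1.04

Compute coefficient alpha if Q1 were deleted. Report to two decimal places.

coefficient alpha = 0.33

Remaining items: Q2, Q3, Q4, Q5 (k = 4).
ΣVar(i) = 2.76 + 1.69 + 2.69 + 1.04 = 8.18
σ²_total = 8.18 + 2 × 1.34 = 10.86
α (item deleted) = (4/3)·(1 − 8.18/10.86) = 0.33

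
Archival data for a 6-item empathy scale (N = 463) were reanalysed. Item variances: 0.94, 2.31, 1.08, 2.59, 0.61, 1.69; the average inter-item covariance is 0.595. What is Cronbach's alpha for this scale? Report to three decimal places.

Cronbach's alpha = 0.791

ΣVar(i) = 0.94 + 2.31 + 1.08 + 2.59 + 0.61 + 1.69 = 9.22
Sum of the 15 distinct covariances = 15 × 0.595 = 8.925
Var(T) = ΣVar(i) + 2·Σcov = 9.22 + 2 × 8.925 = 27.070
α = (6/5)·(1 − 9.22/27.070) = 0.791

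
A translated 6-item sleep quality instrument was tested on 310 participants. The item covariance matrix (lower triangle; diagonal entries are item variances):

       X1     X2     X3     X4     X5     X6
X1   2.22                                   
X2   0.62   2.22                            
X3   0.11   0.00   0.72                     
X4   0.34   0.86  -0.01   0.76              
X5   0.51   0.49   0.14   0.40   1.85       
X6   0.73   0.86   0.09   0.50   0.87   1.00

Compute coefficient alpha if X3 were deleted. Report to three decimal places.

Remaining items: X1, X2, X4, X5, X6 (k = 5).
ΣVar(i) = 2.22 + 2.22 + 0.76 + 1.85 + 1.00 = 8.05
σ²_total = 8.05 + 2 × 6.18 = 20.41
α (item deleted) = (5/4)·(1 − 8.05/20.41) = 0.757

coefficient alpha = 0.757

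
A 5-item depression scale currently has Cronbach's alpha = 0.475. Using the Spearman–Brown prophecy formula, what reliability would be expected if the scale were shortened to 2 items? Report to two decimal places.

Length factor m = 2/5 = 0.4000
α' = m·α / (1 − (1−m)·α)
   = 2/5 × 0.475 / (1 − (1 − 2/5) × 0.475)
   = 0.1900 / 0.7150 = 0.27

predicted reliability = 0.27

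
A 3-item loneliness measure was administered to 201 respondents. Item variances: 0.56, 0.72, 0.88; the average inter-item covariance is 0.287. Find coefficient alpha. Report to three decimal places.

sum of item variances = 0.56 + 0.72 + 0.88 = 2.16
Sum of the 3 distinct covariances = 3 × 0.287 = 0.861
Var(T) = sum of item variances + 2·Σcov = 2.16 + 2 × 0.861 = 3.882
α = (3/2)·(1 − 2.16/3.882) = 0.665

coefficient alpha = 0.665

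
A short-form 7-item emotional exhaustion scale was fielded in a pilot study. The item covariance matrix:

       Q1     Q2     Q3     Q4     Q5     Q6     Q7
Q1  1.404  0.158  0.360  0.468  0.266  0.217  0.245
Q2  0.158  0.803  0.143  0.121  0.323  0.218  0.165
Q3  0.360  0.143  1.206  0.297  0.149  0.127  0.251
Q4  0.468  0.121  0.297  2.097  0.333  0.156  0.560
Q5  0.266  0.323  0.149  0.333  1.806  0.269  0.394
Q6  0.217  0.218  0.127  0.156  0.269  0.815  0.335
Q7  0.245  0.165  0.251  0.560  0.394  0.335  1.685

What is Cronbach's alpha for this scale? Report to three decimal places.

α = 0.619

sum of item variances = 1.404 + 0.803 + 1.206 + 2.097 + 1.806 + 0.815 + 1.685 = 9.816
Sum of the distinct covariances = 5.555
Var(T) = 9.816 + 2 × 5.555 = 20.926
α = (k/(k−1))·(1 − sum of item variances/Var(T)) = (7/6)·(1 − 9.816/20.926) = 0.619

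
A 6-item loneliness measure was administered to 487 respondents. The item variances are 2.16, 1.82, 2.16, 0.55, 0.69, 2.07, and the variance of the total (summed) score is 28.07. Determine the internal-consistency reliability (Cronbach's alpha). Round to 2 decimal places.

α = 0.80

Σσ²ᵢ = 2.16 + 1.82 + 2.16 + 0.55 + 0.69 + 2.07 = 9.45
α = (k/(k−1))·(1 − Σσ²ᵢ/σ²_total) = (6/5)·(1 − 9.45/28.07) = 0.80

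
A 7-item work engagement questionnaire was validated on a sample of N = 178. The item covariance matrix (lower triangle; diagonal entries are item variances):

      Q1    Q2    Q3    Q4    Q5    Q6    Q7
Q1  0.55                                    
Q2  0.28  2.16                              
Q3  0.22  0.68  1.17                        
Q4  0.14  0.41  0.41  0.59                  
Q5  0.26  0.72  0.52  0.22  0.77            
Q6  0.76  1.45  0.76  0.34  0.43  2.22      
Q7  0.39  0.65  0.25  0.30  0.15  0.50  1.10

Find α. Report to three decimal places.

α = 0.813

Σσᵢ² = 0.55 + 2.16 + 1.17 + 0.59 + 0.77 + 2.22 + 1.10 = 8.56
Sum of the distinct covariances = 9.84
total variance = 8.56 + 2 × 9.84 = 28.24
α = (k/(k−1))·(1 − Σσᵢ²/total variance) = (7/6)·(1 − 8.56/28.24) = 0.813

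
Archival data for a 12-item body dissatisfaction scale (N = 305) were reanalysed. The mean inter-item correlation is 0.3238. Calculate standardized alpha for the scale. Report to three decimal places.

Standardized α = k·r̄ / (1 + (k−1)·r̄) = 12 × 0.3238 / (1 + 11 × 0.3238)
  = 3.8856 / 4.5618 = 0.852

α = 0.852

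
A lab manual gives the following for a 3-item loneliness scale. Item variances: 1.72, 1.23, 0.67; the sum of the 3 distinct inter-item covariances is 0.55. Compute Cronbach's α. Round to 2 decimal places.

ΣVar(i) = 1.72 + 1.23 + 0.67 = 3.62
Sum of distinct covariances = 0.55
total variance = ΣVar(i) + 2·Σcov = 3.62 + 2 × 0.55 = 4.72
α = (3/2)·(1 − 3.62/4.72) = 0.35

α = 0.35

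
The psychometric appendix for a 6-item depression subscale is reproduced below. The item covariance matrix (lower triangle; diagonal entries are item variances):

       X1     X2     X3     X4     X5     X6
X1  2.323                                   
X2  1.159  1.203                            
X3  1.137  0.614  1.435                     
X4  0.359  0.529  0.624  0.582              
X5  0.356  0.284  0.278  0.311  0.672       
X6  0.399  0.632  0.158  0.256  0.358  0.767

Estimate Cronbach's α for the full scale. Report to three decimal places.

Σσ²ᵢ = 2.323 + 1.203 + 1.435 + 0.582 + 0.672 + 0.767 = 6.982
Sum of off-diagonal covariances = 7.454
Var(T) = 6.982 + 2 × 7.454 = 21.890
α = (k/(k−1))·(1 − Σσ²ᵢ/Var(T)) = (6/5)·(1 − 6.982/21.890) = 0.817

α = 0.817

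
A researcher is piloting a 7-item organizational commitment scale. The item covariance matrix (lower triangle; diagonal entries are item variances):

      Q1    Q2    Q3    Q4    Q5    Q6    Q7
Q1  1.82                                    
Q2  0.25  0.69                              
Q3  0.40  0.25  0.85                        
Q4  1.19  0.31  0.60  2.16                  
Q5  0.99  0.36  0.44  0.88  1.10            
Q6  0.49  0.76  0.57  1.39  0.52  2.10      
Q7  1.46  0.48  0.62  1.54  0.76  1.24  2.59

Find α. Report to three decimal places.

α = 0.855

Σσᵢ² = 1.82 + 0.69 + 0.85 + 2.16 + 1.10 + 2.10 + 2.59 = 11.31
Sum of off-diagonal covariances = 15.50
total variance = 11.31 + 2 × 15.50 = 42.31
α = (k/(k−1))·(1 − Σσᵢ²/total variance) = (7/6)·(1 − 11.31/42.31) = 0.855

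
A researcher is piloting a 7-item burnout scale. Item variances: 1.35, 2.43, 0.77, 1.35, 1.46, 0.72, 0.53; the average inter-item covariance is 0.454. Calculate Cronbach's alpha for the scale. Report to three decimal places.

ΣVar(i) = 1.35 + 2.43 + 0.77 + 1.35 + 1.46 + 0.72 + 0.53 = 8.61
Sum of the 21 distinct covariances = 21 × 0.454 = 9.534
total variance = ΣVar(i) + 2·Σcov = 8.61 + 2 × 9.534 = 27.678
α = (7/6)·(1 − 8.61/27.678) = 0.804

Cronbach's alpha = 0.804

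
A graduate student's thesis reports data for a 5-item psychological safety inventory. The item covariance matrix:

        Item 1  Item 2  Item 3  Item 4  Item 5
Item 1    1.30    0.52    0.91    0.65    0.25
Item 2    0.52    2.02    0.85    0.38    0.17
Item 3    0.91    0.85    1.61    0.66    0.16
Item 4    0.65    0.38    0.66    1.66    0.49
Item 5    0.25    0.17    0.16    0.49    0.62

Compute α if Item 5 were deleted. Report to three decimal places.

Remaining items: Item 1, Item 2, Item 3, Item 4 (k = 4).
Σσᵢ² = 1.30 + 2.02 + 1.61 + 1.66 = 6.59
σ²_T = 6.59 + 2 × 3.97 = 14.53
α (item deleted) = (4/3)·(1 − 6.59/14.53) = 0.729

α = 0.729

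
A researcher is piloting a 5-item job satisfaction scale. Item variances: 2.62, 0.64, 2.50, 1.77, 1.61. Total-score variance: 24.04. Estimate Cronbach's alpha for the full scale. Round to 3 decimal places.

Σσ²ᵢ = 2.62 + 0.64 + 2.50 + 1.77 + 1.61 = 9.14
α = (k/(k−1))·(1 − Σσ²ᵢ/Var(T)) = (5/4)·(1 − 9.14/24.04) = 0.775

Cronbach's alpha = 0.775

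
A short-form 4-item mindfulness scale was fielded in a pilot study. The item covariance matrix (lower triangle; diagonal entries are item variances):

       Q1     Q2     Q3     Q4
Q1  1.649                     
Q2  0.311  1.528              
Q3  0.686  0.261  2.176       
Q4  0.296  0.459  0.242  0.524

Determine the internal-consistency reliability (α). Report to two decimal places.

α = 0.58

sum of item variances = 1.649 + 1.528 + 2.176 + 0.524 = 5.877
Sum of the distinct covariances = 2.255
σ²_total = 5.877 + 2 × 2.255 = 10.387
α = (k/(k−1))·(1 − sum of item variances/σ²_total) = (4/3)·(1 − 5.877/10.387) = 0.58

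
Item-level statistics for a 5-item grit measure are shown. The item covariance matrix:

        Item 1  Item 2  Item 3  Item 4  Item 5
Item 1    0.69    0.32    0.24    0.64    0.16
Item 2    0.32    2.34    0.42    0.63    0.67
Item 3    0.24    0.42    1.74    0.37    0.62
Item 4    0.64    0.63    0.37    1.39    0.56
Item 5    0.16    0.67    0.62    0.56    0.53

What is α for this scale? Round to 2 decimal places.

α = 0.73

Σσ²ᵢ = 0.69 + 2.34 + 1.74 + 1.39 + 0.53 = 6.69
Sum of off-diagonal covariances = 4.63
σ²_total = 6.69 + 2 × 4.63 = 15.95
α = (k/(k−1))·(1 − Σσ²ᵢ/σ²_total) = (5/4)·(1 − 6.69/15.95) = 0.73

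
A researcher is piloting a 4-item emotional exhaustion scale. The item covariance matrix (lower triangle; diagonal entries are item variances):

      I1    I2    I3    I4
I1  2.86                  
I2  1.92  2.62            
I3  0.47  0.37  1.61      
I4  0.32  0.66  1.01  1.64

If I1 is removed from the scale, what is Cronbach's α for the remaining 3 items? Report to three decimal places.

Cronbach's α = 0.615

Remaining items: I2, I3, I4 (k = 3).
sum of item variances = 2.62 + 1.61 + 1.64 = 5.87
σ²_T = 5.87 + 2 × 2.04 = 9.95
α (item deleted) = (3/2)·(1 − 5.87/9.95) = 0.615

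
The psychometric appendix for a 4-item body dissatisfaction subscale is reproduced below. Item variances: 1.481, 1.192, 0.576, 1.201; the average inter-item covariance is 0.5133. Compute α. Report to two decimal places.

α = 0.77

Σσᵢ² = 1.481 + 1.192 + 0.576 + 1.201 = 4.450
Sum of the 6 distinct covariances = 6 × 0.5133 = 3.0798
total variance = Σσᵢ² + 2·Σcov = 4.450 + 2 × 3.0798 = 10.6096
α = (4/3)·(1 − 4.450/10.6096) = 0.77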